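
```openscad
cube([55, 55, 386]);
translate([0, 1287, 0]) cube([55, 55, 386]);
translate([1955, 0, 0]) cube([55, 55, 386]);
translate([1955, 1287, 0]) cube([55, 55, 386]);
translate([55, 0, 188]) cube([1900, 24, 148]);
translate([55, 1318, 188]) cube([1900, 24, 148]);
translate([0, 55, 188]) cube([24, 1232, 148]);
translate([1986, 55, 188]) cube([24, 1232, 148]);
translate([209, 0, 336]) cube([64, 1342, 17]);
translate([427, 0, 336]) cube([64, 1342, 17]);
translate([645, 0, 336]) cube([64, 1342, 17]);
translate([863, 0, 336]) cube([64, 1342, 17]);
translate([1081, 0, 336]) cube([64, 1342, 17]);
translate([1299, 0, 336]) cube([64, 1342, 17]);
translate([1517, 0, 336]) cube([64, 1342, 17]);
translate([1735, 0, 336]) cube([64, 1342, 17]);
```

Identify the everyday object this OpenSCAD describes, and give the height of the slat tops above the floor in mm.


A bed frame. The slat-top height is 353 mm.

Four posts, four rails, and a row of slats — a bed frame. Slats sit on the rails at z = 188 + 148 = 336; with slat thickness 17, the top is 353 mm.


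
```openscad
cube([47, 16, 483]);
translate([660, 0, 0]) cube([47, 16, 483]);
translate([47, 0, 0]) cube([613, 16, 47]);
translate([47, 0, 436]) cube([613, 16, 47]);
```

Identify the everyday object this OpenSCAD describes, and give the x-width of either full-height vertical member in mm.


A picture frame. The border width is 47 mm.

Four thin pieces enclosing a rectangular opening — a picture frame. The two full-height stiles are 483 mm tall; the top rail sits at z = 436 and is 47 mm tall, so the border above the opening is 483 − 436 = 47 mm, matching the stile x-width.


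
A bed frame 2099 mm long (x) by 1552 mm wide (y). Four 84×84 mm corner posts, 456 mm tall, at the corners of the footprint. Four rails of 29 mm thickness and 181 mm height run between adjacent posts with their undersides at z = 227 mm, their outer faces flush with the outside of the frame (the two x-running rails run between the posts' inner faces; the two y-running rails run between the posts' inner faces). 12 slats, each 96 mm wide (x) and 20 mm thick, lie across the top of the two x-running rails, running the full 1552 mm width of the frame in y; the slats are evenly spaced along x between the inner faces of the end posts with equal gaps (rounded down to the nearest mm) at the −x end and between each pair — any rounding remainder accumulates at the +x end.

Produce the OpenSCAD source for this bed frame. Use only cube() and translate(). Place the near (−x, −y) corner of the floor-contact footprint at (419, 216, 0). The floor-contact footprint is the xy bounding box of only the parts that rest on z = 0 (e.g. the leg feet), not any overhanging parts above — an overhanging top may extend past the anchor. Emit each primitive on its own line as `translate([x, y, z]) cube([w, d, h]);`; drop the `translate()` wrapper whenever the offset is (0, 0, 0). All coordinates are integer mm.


translate([419, 216, 0]) cube([84, 84, 456]);
translate([419, 1684, 0]) cube([84, 84, 456]);
translate([2434, 216, 0]) cube([84, 84, 456]);
translate([2434, 1684, 0]) cube([84, 84, 456]);
translate([503, 216, 227]) cube([1931, 29, 181]);
translate([503, 1739, 227]) cube([1931, 29, 181]);
translate([419, 300, 227]) cube([29, 1384, 181]);
translate([2489, 300, 227]) cube([29, 1384, 181]);
translate([562, 216, 408]) cube([96, 1552, 20]);
translate([717, 216, 408]) cube([96, 1552, 20]);
translate([872, 216, 408]) cube([96, 1552, 20]);
translate([1027, 216, 408]) cube([96, 1552, 20]);
translate([1182, 216, 408]) cube([96, 1552, 20]);
translate([1337, 216, 408]) cube([96, 1552, 20]);
translate([1492, 216, 408]) cube([96, 1552, 20]);
translate([1647, 216, 408]) cube([96, 1552, 20]);
translate([1802, 216, 408]) cube([96, 1552, 20]);
translate([1957, 216, 408]) cube([96, 1552, 20]);
translate([2112, 216, 408]) cube([96, 1552, 20]);
translate([2267, 216, 408]) cube([96, 1552, 20]);


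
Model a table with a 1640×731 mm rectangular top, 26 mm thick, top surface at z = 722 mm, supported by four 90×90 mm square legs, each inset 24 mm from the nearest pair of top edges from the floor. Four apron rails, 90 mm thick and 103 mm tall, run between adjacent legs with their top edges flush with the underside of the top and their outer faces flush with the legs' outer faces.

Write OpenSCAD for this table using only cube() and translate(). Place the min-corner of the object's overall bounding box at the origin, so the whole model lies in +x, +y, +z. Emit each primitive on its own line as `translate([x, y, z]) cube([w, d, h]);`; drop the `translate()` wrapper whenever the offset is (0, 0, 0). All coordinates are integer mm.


translate([0, 0, 696]) cube([1640, 731, 26]);
translate([24, 24, 0]) cube([90, 90, 696]);
translate([1526, 24, 0]) cube([90, 90, 696]);
translate([24, 617, 0]) cube([90, 90, 696]);
translate([1526, 617, 0]) cube([90, 90, 696]);
translate([114, 24, 593]) cube([1412, 90, 103]);
translate([114, 617, 593]) cube([1412, 90, 103]);
translate([24, 114, 593]) cube([90, 503, 103]);
translate([1526, 114, 593]) cube([90, 503, 103]);


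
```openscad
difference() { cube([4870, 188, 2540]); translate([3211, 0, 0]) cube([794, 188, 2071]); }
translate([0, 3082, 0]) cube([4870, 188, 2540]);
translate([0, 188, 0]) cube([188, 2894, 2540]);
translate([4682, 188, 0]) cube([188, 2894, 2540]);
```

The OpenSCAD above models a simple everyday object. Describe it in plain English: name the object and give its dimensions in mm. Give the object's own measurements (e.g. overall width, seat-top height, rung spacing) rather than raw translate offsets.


A single room: four walls, each 2540 mm tall and 188 mm thick, enclosing an outside footprint 4870×3270 mm (x × y), no floor or roof. The front and back walls (−y and +y sides) run the full x-width; the side walls fit between their inner faces. A door opening 794 mm wide and 2071 mm tall is cut through the front wall from the floor up, its −x edge 3211 mm from the wall's −x end.


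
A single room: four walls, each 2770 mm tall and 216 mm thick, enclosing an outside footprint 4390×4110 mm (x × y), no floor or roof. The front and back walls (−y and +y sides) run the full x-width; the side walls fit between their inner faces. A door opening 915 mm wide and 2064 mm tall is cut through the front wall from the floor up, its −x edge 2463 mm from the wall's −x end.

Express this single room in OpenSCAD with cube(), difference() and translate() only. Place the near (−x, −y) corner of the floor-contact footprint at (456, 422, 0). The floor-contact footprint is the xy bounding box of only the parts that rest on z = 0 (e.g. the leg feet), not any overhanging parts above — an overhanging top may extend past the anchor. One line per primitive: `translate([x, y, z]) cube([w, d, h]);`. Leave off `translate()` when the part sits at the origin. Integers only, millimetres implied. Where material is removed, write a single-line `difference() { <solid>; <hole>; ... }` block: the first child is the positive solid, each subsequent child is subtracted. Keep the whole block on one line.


difference() { translate([456, 422, 0]) cube([4390, 216, 2770]); translate([2919, 422, 0]) cube([915, 216, 2064]); }
translate([456, 4316, 0]) cube([4390, 216, 2770]);
translate([456, 638, 0]) cube([216, 3678, 2770]);
translate([4630, 638, 0]) cube([216, 3678, 2770]);


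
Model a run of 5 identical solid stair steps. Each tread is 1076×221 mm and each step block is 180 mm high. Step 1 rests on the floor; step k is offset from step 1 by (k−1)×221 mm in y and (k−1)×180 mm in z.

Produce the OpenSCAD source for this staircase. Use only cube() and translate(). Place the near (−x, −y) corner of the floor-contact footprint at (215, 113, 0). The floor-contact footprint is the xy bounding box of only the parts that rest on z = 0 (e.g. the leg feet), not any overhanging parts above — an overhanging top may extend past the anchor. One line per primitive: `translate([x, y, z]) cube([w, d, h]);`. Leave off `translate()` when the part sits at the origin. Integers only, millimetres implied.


translate([215, 113, 0]) cube([1076, 221, 180]);
translate([215, 334, 180]) cube([1076, 221, 180]);
translate([215, 555, 360]) cube([1076, 221, 180]);
translate([215, 776, 540]) cube([1076, 221, 180]);
translate([215, 997, 720]) cube([1076, 221, 180]);


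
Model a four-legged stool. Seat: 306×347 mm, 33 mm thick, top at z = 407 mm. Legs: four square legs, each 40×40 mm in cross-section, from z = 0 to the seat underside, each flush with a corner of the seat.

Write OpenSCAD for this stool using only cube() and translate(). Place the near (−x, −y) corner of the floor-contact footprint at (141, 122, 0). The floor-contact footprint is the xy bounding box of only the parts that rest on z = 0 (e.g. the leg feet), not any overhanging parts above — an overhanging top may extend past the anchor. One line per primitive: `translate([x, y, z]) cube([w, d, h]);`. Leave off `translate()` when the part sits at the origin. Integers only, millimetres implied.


translate([141, 122, 374]) cube([306, 347, 33]);
translate([141, 122, 0]) cube([40, 40, 374]);
translate([407, 122, 0]) cube([40, 40, 374]);
translate([141, 429, 0]) cube([40, 40, 374]);
translate([407, 429, 0]) cube([40, 40, 374]);


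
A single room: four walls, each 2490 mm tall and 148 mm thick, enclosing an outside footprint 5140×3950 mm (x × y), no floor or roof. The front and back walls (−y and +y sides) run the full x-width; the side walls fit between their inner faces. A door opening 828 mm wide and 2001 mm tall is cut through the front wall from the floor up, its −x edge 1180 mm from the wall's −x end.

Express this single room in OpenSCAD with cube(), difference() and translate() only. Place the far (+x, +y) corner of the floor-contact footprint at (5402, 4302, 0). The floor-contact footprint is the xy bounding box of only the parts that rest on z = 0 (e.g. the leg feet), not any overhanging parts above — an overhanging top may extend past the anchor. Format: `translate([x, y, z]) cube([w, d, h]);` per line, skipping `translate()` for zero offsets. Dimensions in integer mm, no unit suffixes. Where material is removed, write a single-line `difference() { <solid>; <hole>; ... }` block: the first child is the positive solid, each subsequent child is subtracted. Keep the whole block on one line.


difference() { translate([262, 352, 0]) cube([5140, 148, 2490]); translate([1442, 352, 0]) cube([828, 148, 2001]); }
translate([262, 4154, 0]) cube([5140, 148, 2490]);
translate([262, 500, 0]) cube([148, 3654, 2490]);
translate([5254, 500, 0]) cube([148, 3654, 2490]);


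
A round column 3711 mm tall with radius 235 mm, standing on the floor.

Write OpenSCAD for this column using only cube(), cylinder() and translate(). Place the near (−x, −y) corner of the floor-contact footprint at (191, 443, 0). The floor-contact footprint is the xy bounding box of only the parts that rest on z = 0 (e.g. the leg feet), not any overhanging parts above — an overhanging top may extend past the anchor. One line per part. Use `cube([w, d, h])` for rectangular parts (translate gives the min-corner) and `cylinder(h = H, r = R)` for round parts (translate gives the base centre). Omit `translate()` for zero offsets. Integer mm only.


translate([426, 678, 0]) cylinder(h = 3711, r = 235);


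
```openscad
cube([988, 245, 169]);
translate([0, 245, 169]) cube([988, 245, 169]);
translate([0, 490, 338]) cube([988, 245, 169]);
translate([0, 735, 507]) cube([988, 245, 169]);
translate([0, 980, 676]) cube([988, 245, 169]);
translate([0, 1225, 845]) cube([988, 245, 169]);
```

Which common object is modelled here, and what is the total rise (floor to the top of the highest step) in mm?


A staircase. The total rise is 1014 mm.

6 identical blocks, each offset up and back from the previous — a staircase. Each step is 169 mm tall and there are 6 of them, so the total rise is 6 × 169 = 1014 mm.


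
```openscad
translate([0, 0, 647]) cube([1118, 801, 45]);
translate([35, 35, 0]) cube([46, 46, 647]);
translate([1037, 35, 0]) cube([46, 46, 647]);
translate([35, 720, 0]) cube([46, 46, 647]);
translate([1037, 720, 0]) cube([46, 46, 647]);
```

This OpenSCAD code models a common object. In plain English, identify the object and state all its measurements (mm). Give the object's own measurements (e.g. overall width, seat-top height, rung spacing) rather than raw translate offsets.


A rectangular dining table. The top is 1118×801×45 mm with its upper surface at z = 692 mm. It stands on four 46×46 mm square legs, each inset 35 mm from the nearest pair of top edges, running from the floor to the underside of the top.


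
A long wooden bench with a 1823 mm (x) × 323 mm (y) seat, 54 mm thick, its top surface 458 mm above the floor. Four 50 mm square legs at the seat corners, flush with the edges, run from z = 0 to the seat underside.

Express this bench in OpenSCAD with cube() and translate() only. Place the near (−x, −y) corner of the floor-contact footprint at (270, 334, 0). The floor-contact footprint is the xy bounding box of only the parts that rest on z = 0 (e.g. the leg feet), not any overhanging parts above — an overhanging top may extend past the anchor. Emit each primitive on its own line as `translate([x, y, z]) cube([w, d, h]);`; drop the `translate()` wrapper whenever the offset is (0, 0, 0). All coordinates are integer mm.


translate([270, 334, 404]) cube([1823, 323, 54]);
translate([270, 334, 0]) cube([50, 50, 404]);
translate([270, 607, 0]) cube([50, 50, 404]);
translate([2043, 334, 0]) cube([50, 50, 404]);
translate([2043, 607, 0]) cube([50, 50, 404]);


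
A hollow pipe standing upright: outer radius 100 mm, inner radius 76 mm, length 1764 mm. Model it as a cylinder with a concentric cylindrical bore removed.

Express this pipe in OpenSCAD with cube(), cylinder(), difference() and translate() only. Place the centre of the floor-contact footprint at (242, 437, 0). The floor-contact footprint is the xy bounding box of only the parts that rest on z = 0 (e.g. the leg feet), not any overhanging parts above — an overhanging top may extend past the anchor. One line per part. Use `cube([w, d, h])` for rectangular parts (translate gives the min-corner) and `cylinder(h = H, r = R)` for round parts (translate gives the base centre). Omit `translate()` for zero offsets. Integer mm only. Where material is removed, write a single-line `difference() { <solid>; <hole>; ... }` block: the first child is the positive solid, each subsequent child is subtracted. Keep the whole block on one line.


difference() { translate([242, 437, 0]) cylinder(h = 1764, r = 100); translate([242, 437, 0]) cylinder(h = 1764, r = 76); }


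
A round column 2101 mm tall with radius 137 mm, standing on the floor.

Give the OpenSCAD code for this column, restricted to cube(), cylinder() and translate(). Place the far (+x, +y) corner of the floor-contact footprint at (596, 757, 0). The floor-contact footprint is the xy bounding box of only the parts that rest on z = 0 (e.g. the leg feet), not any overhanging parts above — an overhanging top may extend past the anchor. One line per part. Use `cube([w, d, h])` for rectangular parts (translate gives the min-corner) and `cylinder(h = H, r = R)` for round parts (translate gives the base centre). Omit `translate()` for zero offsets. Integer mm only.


translate([459, 620, 0]) cylinder(h = 2101, r = 137);


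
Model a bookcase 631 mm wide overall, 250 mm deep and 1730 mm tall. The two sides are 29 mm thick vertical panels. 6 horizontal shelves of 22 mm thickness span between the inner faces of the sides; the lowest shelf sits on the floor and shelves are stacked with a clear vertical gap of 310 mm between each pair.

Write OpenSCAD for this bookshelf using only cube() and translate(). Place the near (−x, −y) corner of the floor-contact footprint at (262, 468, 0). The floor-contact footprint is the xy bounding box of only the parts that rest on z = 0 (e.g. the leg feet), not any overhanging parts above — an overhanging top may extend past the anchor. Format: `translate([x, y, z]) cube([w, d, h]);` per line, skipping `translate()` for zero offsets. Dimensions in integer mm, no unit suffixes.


translate([262, 468, 0]) cube([29, 250, 1730]);
translate([864, 468, 0]) cube([29, 250, 1730]);
translate([291, 468, 0]) cube([573, 250, 22]);
translate([291, 468, 332]) cube([573, 250, 22]);
translate([291, 468, 664]) cube([573, 250, 22]);
translate([291, 468, 996]) cube([573, 250, 22]);
translate([291, 468, 1328]) cube([573, 250, 22]);
translate([291, 468, 1660]) cube([573, 250, 22]);


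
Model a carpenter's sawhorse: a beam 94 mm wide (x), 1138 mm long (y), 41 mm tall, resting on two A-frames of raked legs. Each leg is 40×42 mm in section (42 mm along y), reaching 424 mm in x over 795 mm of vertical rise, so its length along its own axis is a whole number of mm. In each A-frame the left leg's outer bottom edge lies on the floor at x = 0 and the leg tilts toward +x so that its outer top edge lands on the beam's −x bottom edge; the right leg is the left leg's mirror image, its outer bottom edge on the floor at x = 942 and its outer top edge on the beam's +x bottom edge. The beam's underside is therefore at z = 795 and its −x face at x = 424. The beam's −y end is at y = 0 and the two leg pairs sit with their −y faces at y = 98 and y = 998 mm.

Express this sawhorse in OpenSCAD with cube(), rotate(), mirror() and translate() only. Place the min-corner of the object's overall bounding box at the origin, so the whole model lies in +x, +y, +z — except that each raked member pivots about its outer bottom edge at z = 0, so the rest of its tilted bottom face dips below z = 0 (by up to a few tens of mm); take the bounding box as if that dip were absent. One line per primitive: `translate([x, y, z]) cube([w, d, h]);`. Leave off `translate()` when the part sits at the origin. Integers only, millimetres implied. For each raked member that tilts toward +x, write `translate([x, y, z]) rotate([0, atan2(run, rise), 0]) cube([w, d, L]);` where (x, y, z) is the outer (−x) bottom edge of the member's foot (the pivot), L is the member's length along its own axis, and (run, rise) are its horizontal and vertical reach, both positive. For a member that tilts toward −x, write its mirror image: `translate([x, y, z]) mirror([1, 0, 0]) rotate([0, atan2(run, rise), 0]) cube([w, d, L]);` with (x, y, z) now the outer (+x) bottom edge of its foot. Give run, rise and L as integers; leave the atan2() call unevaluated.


translate([424, 0, 795]) cube([94, 1138, 41]);
translate([0, 98, 0]) rotate([0, atan2(424, 795), 0]) cube([40, 42, 901]);
translate([942, 98, 0]) mirror([1, 0, 0]) rotate([0, atan2(424, 795), 0]) cube([40, 42, 901]);
translate([0, 998, 0]) rotate([0, atan2(424, 795), 0]) cube([40, 42, 901]);
translate([942, 998, 0]) mirror([1, 0, 0]) rotate([0, atan2(424, 795), 0]) cube([40, 42, 901]);


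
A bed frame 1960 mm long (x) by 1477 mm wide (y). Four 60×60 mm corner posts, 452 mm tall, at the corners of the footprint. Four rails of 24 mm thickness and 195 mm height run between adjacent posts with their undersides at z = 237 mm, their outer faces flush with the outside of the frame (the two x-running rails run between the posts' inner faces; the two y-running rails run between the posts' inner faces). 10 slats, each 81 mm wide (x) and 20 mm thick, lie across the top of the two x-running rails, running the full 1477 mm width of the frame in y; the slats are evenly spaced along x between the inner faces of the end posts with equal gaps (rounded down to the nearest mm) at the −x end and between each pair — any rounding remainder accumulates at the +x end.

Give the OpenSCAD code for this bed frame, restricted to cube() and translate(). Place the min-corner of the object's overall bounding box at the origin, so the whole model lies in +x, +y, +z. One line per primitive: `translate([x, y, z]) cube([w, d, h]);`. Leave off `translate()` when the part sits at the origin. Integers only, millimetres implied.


cube([60, 60, 452]);
translate([0, 1417, 0]) cube([60, 60, 452]);
translate([1900, 0, 0]) cube([60, 60, 452]);
translate([1900, 1417, 0]) cube([60, 60, 452]);
translate([60, 0, 237]) cube([1840, 24, 195]);
translate([60, 1453, 237]) cube([1840, 24, 195]);
translate([0, 60, 237]) cube([24, 1357, 195]);
translate([1936, 60, 237]) cube([24, 1357, 195]);
translate([153, 0, 432]) cube([81, 1477, 20]);
translate([327, 0, 432]) cube([81, 1477, 20]);
translate([501, 0, 432]) cube([81, 1477, 20]);
translate([675, 0, 432]) cube([81, 1477, 20]);
translate([849, 0, 432]) cube([81, 1477, 20]);
translate([1023, 0, 432]) cube([81, 1477, 20]);
translate([1197, 0, 432]) cube([81, 1477, 20]);
translate([1371, 0, 432]) cube([81, 1477, 20]);
translate([1545, 0, 432]) cube([81, 1477, 20]);
translate([1719, 0, 432]) cube([81, 1477, 20]);


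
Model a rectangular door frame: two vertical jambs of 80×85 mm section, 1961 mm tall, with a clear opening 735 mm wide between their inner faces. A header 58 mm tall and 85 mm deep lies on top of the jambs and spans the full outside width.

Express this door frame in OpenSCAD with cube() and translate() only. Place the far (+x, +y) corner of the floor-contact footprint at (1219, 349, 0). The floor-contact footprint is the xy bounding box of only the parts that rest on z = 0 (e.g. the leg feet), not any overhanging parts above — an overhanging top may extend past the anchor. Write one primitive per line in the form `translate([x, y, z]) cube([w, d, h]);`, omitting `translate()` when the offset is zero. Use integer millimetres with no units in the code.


translate([324, 264, 0]) cube([80, 85, 1961]);
translate([1139, 264, 0]) cube([80, 85, 1961]);
translate([324, 264, 1961]) cube([895, 85, 58]);


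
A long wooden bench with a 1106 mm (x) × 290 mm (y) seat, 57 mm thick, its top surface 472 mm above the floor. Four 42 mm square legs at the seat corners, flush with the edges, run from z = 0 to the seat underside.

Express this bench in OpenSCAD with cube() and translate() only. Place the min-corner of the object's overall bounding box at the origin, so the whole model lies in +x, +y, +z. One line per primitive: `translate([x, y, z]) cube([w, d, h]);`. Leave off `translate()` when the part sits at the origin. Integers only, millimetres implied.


translate([0, 0, 415]) cube([1106, 290, 57]);
cube([42, 42, 415]);
translate([0, 248, 0]) cube([42, 42, 415]);
translate([1064, 0, 0]) cube([42, 42, 415]);
translate([1064, 248, 0]) cube([42, 42, 415]);


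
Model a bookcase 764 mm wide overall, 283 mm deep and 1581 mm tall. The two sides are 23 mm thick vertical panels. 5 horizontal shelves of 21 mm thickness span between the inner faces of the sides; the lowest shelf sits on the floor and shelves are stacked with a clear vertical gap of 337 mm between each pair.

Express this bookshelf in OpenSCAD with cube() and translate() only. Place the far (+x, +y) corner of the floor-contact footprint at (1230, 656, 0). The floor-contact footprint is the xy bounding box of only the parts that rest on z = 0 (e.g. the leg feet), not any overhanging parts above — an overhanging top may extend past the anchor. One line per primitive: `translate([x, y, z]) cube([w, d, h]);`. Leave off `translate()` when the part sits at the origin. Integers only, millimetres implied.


translate([466, 373, 0]) cube([23, 283, 1581]);
translate([1207, 373, 0]) cube([23, 283, 1581]);
translate([489, 373, 0]) cube([718, 283, 21]);
translate([489, 373, 358]) cube([718, 283, 21]);
translate([489, 373, 716]) cube([718, 283, 21]);
translate([489, 373, 1074]) cube([718, 283, 21]);
translate([489, 373, 1432]) cube([718, 283, 21]);


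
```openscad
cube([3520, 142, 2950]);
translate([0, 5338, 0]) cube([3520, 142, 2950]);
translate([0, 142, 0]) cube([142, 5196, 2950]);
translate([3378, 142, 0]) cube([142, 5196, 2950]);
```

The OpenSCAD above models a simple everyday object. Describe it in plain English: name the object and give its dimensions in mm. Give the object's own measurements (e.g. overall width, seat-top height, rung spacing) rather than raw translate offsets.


The wall frame of a small rectangular building: four walls, each 2950 mm tall and 142 mm thick, enclosing a footprint 3520 mm (x) by 5480 mm (y) outside-to-outside, with no floor or roof. The front and back walls (the −y and +y sides) span the full width; the two side walls fit between them.


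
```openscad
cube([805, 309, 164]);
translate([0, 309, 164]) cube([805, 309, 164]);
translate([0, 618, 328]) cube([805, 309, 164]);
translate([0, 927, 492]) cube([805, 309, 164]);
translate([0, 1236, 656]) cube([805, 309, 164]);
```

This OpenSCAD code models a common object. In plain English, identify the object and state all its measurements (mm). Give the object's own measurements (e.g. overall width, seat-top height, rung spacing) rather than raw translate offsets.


A straight staircase of 5 solid steps. Each step is 805 mm wide (x), 309 mm deep (y, the going) and 164 mm tall (the rise). The first step rests on the floor; each subsequent step sits one going further in +y and one rise higher in +z, directly behind and above the previous step with no overlap.


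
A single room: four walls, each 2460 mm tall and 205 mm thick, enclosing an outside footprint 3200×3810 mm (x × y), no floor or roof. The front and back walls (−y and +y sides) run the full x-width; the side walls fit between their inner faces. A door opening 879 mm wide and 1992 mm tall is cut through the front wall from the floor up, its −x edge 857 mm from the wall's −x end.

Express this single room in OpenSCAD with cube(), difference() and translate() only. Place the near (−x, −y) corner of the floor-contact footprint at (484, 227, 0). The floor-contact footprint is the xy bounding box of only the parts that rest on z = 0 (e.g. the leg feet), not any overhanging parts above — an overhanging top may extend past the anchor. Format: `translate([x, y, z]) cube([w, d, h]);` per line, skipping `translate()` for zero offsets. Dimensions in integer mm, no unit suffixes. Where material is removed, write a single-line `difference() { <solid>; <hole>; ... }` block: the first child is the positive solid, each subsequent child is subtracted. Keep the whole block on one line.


difference() { translate([484, 227, 0]) cube([3200, 205, 2460]); translate([1341, 227, 0]) cube([879, 205, 1992]); }
translate([484, 3832, 0]) cube([3200, 205, 2460]);
translate([484, 432, 0]) cube([205, 3400, 2460]);
translate([3479, 432, 0]) cube([205, 3400, 2460]);


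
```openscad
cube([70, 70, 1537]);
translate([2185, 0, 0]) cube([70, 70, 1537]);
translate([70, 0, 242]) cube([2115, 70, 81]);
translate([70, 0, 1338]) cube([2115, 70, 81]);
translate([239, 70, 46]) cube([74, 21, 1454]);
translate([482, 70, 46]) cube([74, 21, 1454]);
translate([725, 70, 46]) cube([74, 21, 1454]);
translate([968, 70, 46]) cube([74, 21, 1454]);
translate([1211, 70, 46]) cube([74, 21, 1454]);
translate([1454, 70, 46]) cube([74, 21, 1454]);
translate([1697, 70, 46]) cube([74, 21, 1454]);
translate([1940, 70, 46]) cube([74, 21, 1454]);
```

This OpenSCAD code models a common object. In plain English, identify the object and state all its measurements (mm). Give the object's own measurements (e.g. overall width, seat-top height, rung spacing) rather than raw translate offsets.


A fence section. Two 70×70 mm posts, 1537 mm tall, stand on the floor with a clear span of 2115 mm between their inner faces. Two horizontal rails of 70×81 mm section span the gap between the posts with their undersides at z = 242 mm and z = 1338 mm, flush with the posts' −y face. 8 pickets, each 74 mm wide, 21 mm thick and 1454 mm tall, are fixed to the +y face of the rails with their bottoms at z = 46 mm, spaced across the span with a 169 mm gap after the −x post and between neighbouring pickets, with 171 mm left before the +x post.


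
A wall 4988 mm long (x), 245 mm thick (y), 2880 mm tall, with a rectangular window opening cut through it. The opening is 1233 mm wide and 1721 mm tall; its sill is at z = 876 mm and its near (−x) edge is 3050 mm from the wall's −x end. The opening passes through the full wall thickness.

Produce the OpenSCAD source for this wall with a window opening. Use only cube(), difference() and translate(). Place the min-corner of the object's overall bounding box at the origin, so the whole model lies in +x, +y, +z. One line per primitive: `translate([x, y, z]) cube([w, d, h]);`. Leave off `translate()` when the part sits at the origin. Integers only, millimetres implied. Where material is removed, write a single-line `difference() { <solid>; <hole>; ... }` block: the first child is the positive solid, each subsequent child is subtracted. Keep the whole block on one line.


difference() { cube([4988, 245, 2880]); translate([3050, 0, 876]) cube([1233, 245, 1721]); }


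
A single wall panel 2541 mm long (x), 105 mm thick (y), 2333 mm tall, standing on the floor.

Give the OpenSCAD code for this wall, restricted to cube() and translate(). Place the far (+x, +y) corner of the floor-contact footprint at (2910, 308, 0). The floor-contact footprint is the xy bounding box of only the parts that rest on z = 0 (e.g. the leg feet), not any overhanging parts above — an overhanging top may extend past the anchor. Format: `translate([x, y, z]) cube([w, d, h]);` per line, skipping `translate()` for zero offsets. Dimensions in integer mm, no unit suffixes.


translate([369, 203, 0]) cube([2541, 105, 2333]);


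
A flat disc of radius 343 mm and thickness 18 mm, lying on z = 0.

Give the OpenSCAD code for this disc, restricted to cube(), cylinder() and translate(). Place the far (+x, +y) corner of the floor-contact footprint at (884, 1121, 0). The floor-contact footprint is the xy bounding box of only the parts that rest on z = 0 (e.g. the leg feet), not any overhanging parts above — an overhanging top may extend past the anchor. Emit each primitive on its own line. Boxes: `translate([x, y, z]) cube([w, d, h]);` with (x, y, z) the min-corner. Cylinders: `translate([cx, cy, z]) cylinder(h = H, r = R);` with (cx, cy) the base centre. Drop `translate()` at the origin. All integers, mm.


translate([541, 778, 0]) cylinder(h = 18, r = 343);


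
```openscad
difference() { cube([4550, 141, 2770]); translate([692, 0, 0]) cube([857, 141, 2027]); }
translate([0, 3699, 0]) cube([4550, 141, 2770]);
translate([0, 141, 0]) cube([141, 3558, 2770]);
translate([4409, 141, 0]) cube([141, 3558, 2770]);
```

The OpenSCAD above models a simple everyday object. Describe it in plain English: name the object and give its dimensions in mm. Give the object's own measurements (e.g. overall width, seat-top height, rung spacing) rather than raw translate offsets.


A single room: four walls, each 2770 mm tall and 141 mm thick, enclosing an outside footprint 4550×3840 mm (x × y), no floor or roof. The front and back walls (−y and +y sides) run the full x-width; the side walls fit between their inner faces. A door opening 857 mm wide and 2027 mm tall is cut through the front wall from the floor up, its −x edge 692 mm from the wall's −x end.


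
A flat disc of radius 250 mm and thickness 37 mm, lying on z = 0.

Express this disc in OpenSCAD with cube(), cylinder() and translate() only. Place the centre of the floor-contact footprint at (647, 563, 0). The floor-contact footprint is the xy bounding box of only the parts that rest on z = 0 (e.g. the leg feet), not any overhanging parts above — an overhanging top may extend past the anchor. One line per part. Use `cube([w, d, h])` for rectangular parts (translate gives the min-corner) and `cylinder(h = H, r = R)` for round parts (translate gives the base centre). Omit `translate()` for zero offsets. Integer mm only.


translate([647, 563, 0]) cylinder(h = 37, r = 250);


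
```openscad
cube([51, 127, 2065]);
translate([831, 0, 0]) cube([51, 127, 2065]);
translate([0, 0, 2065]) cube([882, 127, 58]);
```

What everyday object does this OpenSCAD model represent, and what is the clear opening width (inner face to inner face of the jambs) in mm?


A door frame. The clear opening width is 780 mm.

Two 2065 mm tall posts with a header on top — a door frame. The left jamb is 51 mm wide at x = 0; the right jamb starts at x = 831. The clear opening is 831 − 51 = 780 mm.


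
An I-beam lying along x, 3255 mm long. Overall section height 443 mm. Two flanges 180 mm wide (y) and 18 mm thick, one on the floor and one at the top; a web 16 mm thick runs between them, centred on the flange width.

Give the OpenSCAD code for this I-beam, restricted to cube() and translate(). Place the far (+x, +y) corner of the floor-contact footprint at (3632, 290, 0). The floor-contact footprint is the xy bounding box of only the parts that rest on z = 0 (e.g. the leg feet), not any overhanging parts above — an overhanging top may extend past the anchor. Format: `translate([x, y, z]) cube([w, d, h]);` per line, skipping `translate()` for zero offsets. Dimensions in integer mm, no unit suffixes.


translate([377, 110, 0]) cube([3255, 180, 18]);
translate([377, 192, 18]) cube([3255, 16, 407]);
translate([377, 110, 425]) cube([3255, 180, 18]);


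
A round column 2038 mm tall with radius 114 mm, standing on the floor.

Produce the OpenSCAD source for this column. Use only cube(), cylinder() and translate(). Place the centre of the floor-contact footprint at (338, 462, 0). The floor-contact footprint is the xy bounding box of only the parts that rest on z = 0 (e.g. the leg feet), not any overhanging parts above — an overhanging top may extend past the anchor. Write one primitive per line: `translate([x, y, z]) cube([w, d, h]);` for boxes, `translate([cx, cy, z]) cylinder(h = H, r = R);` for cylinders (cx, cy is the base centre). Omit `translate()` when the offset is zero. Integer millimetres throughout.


translate([338, 462, 0]) cylinder(h = 2038, r = 114);


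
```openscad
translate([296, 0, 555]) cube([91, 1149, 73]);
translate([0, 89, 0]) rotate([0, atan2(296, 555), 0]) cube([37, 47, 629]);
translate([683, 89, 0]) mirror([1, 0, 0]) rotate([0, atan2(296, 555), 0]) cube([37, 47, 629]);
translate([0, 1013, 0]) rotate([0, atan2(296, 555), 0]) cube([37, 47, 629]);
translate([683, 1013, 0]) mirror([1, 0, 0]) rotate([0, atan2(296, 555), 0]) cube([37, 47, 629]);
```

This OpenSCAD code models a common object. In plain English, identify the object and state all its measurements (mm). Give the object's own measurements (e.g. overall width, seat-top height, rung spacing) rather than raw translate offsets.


A sawhorse. A 91×1149×73 mm beam (x, y, z) sits on two A-frame leg pairs. Each pair is two raked legs of 37×47 mm section (47 mm along y) splaying symmetrically in x. Each leg rises 555 mm vertically over 296 mm of horizontal reach and is 629 mm long along its own axis. Every leg's outer bottom edge rests on the floor and its outer top edge meets a bottom edge of the beam — the left legs (tilting toward +x) meet the beam's −x bottom edge, the right legs (their mirror images, tilting toward −x) meet its +x bottom edge — so the leg tops tuck under the beam, the beam's underside is 555 mm above the floor, and the feet are 683 mm apart outside-to-outside with the beam centred between them. The two leg pairs are set in 89 mm from either end of the beam.


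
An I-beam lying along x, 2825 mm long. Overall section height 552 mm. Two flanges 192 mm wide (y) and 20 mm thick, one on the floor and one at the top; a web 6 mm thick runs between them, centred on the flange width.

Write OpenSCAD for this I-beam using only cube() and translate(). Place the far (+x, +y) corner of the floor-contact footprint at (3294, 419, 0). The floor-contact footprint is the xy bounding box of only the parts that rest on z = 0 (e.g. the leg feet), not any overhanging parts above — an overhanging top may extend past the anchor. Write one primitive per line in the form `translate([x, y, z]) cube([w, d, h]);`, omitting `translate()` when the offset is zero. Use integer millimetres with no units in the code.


translate([469, 227, 0]) cube([2825, 192, 20]);
translate([469, 320, 20]) cube([2825, 6, 512]);
translate([469, 227, 532]) cube([2825, 192, 20]);


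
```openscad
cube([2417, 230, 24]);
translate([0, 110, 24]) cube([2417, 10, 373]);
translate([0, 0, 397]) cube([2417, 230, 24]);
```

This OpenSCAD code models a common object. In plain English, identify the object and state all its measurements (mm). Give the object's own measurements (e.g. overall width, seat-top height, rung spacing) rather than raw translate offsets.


An I-beam lying along x, 2417 mm long. Overall section height 421 mm. Two flanges 230 mm wide (y) and 24 mm thick, one on the floor and one at the top; a web 10 mm thick runs between them, centred on the flange width.


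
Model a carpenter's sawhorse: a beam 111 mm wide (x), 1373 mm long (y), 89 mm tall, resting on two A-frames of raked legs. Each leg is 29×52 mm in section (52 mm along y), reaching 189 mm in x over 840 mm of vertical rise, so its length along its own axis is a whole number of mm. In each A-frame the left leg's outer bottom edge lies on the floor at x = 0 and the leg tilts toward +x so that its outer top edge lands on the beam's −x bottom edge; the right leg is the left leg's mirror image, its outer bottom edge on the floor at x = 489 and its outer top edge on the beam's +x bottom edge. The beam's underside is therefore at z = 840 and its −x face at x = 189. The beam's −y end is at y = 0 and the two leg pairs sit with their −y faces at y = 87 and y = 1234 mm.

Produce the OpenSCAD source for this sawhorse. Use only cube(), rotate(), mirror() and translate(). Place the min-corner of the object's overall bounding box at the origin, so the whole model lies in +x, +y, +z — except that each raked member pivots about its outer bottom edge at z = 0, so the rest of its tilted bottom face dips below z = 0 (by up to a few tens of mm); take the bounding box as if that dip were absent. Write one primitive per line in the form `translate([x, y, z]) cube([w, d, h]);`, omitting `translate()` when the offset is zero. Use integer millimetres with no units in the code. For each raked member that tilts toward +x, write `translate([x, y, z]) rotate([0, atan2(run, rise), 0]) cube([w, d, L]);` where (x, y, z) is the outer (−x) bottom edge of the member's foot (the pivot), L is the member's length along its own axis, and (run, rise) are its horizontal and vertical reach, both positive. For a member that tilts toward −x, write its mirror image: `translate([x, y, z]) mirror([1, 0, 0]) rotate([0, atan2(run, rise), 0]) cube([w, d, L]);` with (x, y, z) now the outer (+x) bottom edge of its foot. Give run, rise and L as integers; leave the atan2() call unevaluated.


translate([189, 0, 840]) cube([111, 1373, 89]);
translate([0, 87, 0]) rotate([0, atan2(189, 840), 0]) cube([29, 52, 861]);
translate([489, 87, 0]) mirror([1, 0, 0]) rotate([0, atan2(189, 840), 0]) cube([29, 52, 861]);
translate([0, 1234, 0]) rotate([0, atan2(189, 840), 0]) cube([29, 52, 861]);
translate([489, 1234, 0]) mirror([1, 0, 0]) rotate([0, atan2(189, 840), 0]) cube([29, 52, 861]);


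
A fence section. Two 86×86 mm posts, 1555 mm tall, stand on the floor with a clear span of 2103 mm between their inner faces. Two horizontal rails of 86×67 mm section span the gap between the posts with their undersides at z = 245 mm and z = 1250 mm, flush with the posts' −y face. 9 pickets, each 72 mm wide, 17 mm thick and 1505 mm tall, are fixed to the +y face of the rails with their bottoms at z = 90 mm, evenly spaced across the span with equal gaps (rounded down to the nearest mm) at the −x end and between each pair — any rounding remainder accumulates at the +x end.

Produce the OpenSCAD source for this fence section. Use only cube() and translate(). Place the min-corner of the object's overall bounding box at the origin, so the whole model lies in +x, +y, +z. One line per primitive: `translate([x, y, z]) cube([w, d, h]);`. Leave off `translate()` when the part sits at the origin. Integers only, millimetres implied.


cube([86, 86, 1555]);
translate([2189, 0, 0]) cube([86, 86, 1555]);
translate([86, 0, 245]) cube([2103, 86, 67]);
translate([86, 0, 1250]) cube([2103, 86, 67]);
translate([231, 86, 90]) cube([72, 17, 1505]);
translate([448, 86, 90]) cube([72, 17, 1505]);
translate([665, 86, 90]) cube([72, 17, 1505]);
translate([882, 86, 90]) cube([72, 17, 1505]);
translate([1099, 86, 90]) cube([72, 17, 1505]);
translate([1316, 86, 90]) cube([72, 17, 1505]);
translate([1533, 86, 90]) cube([72, 17, 1505]);
translate([1750, 86, 90]) cube([72, 17, 1505]);
translate([1967, 86, 90]) cube([72, 17, 1505]);
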